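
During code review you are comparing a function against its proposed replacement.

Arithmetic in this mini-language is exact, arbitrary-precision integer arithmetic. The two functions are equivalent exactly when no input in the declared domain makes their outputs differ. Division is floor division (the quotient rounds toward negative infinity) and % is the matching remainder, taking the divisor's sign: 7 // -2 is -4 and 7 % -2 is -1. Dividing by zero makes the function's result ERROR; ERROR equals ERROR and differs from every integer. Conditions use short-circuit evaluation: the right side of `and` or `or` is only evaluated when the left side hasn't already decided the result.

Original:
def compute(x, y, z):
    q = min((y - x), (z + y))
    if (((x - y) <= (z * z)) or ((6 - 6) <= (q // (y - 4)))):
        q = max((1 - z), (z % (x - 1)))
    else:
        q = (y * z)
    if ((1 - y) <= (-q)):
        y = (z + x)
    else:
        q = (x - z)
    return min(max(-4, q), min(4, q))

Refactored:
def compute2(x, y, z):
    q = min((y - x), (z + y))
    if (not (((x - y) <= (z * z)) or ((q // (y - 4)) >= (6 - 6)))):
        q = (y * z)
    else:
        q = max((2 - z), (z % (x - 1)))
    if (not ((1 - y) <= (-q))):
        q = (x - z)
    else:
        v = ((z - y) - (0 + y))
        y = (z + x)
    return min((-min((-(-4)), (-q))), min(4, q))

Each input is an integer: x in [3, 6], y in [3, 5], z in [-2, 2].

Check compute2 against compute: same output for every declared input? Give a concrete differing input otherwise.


The rewrite breaks on x=3, y=3, z=-1, where the results are 2 and 4.
compute: q=0, then (((x - y) <= (z * z)) or ((6 - 6) <= (q // (y - 4)))) is true, then q=2, then ((1 - y) <= (-q)) is true, then y=2, then returns 2
compute2: q=0, then (not (((x - y) <= (z * z)) or ((q // (y - 4)) >= (6 - 6)))) is false, then q=3, then (not ((1 - y) <= (-q))) is true, then q=4, then returns 4
verdict: not equivalent; witness: x=3, y=3, z=-1


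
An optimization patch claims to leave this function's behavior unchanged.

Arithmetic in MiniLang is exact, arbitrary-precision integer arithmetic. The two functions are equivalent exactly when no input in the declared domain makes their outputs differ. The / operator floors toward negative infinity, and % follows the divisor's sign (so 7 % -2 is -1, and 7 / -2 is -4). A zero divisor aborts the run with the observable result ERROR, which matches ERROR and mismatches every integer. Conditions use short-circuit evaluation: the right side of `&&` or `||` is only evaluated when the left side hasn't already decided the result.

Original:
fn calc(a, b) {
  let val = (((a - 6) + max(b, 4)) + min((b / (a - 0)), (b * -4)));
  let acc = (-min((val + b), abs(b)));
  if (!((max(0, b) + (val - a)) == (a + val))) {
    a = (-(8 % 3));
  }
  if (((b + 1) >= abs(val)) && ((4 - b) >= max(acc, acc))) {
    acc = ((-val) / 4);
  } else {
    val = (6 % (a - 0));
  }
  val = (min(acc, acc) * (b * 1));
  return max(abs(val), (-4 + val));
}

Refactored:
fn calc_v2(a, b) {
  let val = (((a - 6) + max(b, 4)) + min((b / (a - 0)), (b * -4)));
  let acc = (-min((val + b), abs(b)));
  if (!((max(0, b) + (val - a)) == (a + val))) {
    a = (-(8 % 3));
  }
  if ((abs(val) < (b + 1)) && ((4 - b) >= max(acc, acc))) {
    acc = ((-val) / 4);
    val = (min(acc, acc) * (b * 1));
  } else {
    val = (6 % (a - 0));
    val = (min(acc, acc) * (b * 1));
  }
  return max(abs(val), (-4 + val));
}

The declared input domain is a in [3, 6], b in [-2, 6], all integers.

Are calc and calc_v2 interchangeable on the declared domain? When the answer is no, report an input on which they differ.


There is a counterexample at a=3, b=-1: 0 on one side, 1 on the other.
calc: val becomes 0; next acc becomes 1; next (!((max(0, b) + (val - a)) == (a + val))) evaluates to true; next a becomes -2; next (((b + 1) >= abs(val)) && ((4 - b) >= max(acc, acc))) evaluates to true; next acc becomes 0; next val becomes 0; next final value 0
calc_v2: val becomes 0; next acc becomes 1; next (!((max(0, b) + (val - a)) == (a + val))) evaluates to true; next a becomes -2; next ((abs(val) < (b + 1)) && ((4 - b) >= max(acc, acc))) evaluates to false; next val becomes 0; next val becomes -1; next final value 1
verdict: not equivalent; witness: a=3, b=-1


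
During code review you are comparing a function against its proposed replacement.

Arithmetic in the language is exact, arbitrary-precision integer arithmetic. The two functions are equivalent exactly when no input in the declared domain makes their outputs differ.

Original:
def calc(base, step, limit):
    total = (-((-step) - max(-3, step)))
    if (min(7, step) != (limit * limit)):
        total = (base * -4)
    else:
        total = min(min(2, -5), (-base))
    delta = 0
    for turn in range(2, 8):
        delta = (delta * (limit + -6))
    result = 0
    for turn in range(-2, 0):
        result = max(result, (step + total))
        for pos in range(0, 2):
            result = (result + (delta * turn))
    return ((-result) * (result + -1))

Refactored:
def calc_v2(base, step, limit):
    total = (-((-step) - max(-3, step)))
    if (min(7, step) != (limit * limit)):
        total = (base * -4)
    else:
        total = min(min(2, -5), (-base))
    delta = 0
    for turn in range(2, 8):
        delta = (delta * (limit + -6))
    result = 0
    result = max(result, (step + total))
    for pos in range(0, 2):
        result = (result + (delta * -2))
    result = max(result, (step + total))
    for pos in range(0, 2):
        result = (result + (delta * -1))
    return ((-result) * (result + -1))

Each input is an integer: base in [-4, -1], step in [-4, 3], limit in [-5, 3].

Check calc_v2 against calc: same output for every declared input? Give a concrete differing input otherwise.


Reading the diff, among the changes: arithmetic usage differs; also constant usage differs; also statement counts differ; also min/max/abs usage differs.
Tracing base=-2, step=-2, limit=-4: calc: total becomes -4; next (min(7, step) != (limit * limit)) evaluates to true; next total becomes 8; next delta becomes 0; next at turn=2:; next delta becomes 0; next at turn=3:; next delta becomes 0; next at turn=4:; next delta becomes 0; next at turn=5:; next delta becomes 0; next at turn=6:; next delta becomes 0; next at turn=7:; next delta becomes 0; next result becomes 0; next at turn=-2:; next result becomes 6; next at pos=0:; next result becomes 6; next at pos=1:; next result becomes 6; next at turn=-1:; next result becomes 6; next at pos=0:; next result becomes 6; next at pos=1:; next result becomes 6; next final value -30 | calc_v2: total becomes -4; next (min(7, step) != (limit * limit)) evaluates to true; next total becomes 8; next delta becomes 0; next at turn=2:; next delta becomes 0; next at turn=3:; next delta becomes 0; next at turn=4:; next delta becomes 0; next at turn=5:; next delta becomes 0; next at turn=6:; next delta becomes 0; next at turn=7:; next delta becomes 0; next result becomes 0; next result becomes 6; next at pos=0:; next result becomes 6; next at pos=1:; next result becomes 6; next result becomes 6; next at pos=0:; next result becomes 6; next at pos=1:; next result becomes 6; next final value -30 — matching result -30.
Across all 288 domain points the two functions coincide.
verdict: equivalent


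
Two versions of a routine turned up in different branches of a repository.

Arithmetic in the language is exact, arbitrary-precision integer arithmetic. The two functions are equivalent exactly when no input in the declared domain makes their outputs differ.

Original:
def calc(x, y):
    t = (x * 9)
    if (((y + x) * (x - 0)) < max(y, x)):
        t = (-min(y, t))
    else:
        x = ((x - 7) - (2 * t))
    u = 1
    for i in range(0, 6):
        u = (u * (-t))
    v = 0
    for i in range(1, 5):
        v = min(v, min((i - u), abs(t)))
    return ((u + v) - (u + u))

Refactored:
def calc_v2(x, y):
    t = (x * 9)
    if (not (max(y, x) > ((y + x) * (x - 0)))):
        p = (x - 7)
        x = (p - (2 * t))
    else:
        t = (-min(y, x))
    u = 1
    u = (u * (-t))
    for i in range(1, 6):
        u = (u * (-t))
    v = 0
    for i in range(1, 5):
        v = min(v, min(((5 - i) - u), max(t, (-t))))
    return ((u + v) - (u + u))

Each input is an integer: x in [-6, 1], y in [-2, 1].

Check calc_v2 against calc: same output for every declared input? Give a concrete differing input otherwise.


The rewrite breaks on x=-1, y=1, where the results are -1062881 and -1.
calc: t=-9, then (((y + x) * (x - 0)) < max(y, x)) is true, then t=9, then u=1, then (i=0), then u=-9, then (i=1), then u=81, then (i=2), then u=-729, then (i=3), then u=6561, then (i=4), then u=-59049, then (i=5), then u=531441, then v=0, then (i=1), then v=-531440, then (i=2), then v=-531440, then (i=3), then v=-531440, then (i=4), then v=-531440, then returns -1062881
calc_v2: t=-9, then (not (max(y, x) > ((y + x) * (x - 0)))) is false, then t=1, then u=1, then u=-1, then (i=1), then u=1, then (i=2), then u=-1, then (i=3), then u=1, then (i=4), then u=-1, then (i=5), then u=1, then v=0, then (i=1), then v=0, then (i=2), then v=0, then (i=3), then v=0, then (i=4), then v=0, then returns -1
verdict: not equivalent; witness: x=-1, y=1


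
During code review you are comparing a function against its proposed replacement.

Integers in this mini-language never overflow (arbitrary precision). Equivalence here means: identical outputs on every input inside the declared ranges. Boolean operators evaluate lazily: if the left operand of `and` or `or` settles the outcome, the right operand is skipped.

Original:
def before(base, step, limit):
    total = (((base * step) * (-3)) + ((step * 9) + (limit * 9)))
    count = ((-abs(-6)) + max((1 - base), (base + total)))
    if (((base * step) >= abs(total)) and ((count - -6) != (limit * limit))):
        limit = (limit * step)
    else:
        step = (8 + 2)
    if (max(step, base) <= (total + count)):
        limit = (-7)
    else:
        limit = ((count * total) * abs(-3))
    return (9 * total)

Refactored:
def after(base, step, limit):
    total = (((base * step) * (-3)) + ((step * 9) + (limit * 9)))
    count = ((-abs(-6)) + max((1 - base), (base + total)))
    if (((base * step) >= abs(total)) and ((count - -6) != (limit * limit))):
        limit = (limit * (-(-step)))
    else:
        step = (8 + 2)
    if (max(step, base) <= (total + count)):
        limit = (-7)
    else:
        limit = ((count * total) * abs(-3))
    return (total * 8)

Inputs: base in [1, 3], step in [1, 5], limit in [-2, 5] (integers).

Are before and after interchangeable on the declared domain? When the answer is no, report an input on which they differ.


These are not equivalent — on base=1, step=1, limit=-2 the outputs split (-108 vs -96).
before: total becomes -12; next count becomes -6; next (((base * step) >= abs(total)) and ((count - -6) != (limit * limit))) evaluates to false; next step becomes 10; next (max(step, base) <= (total + count)) evaluates to false; next limit becomes 216; next final value -108
after: total becomes -12; next count becomes -6; next (((base * step) >= abs(total)) and ((count - -6) != (limit * limit))) evaluates to false; next step becomes 10; next (max(step, base) <= (total + count)) evaluates to false; next limit becomes 216; next final value -96
verdict: not equivalent; witness: base=1, step=1, limit=-2


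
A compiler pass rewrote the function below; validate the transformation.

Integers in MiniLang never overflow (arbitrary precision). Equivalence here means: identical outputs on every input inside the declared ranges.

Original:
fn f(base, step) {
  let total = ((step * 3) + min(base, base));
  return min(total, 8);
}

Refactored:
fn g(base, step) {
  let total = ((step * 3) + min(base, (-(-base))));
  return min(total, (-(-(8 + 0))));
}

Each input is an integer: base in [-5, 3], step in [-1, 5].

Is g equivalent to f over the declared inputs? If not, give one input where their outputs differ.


The two are interchangeable: constant usage differs; arithmetic usage differs, and every declared input agrees.
Tracing base=2, step=-1: f: total becomes -1; next final value -1 | g: total becomes -1; next final value -1 — matching result -1.
Every one of the 63 inputs gives matching results.
verdict: equivalent


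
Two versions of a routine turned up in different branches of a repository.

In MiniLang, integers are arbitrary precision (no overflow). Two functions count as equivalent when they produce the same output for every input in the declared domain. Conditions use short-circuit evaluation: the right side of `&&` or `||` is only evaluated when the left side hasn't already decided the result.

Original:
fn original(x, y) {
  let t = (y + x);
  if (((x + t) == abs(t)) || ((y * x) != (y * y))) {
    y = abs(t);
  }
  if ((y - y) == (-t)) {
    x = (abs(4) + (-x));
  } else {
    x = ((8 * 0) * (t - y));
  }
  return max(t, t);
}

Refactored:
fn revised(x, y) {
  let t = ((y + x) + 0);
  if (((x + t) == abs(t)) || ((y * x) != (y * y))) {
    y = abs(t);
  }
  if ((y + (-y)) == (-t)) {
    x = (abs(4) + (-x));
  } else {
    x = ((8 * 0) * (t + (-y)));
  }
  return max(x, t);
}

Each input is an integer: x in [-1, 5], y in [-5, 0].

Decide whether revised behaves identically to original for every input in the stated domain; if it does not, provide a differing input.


These are not equivalent — on x=-1, y=-5 the outputs split (-6 vs 0).
original: t becomes -6; next (((x + t) == abs(t)) || ((y * x) != (y * y))) evaluates to true; next y becomes 6; next ((y - y) == (-t)) evaluates to false; next x becomes 0; next final value -6
revised: t becomes -6; next (((x + t) == abs(t)) || ((y * x) != (y * y))) evaluates to true; next y becomes 6; next ((y + (-y)) == (-t)) evaluates to false; next x becomes 0; next final value 0
verdict: not equivalent; witness: x=-1, y=-5


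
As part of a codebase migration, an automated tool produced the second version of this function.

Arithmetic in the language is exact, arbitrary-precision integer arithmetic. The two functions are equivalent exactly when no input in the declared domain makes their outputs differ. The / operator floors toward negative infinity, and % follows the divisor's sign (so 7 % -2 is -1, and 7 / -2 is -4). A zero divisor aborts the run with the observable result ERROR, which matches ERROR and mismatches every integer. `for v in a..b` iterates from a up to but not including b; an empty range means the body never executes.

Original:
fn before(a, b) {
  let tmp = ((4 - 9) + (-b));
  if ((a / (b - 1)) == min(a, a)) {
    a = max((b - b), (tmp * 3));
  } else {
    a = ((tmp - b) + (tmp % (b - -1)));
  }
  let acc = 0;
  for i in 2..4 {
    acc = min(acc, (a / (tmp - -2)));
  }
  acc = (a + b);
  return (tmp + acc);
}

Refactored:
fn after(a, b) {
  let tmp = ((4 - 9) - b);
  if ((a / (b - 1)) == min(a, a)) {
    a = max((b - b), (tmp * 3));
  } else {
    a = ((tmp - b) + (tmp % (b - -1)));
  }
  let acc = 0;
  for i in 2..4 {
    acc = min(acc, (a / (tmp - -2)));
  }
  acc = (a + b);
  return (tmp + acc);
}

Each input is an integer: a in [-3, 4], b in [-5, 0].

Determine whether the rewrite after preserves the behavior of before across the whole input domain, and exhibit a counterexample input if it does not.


Although arithmetic usage differs, 48/48 inputs agree.
verdict: equivalent


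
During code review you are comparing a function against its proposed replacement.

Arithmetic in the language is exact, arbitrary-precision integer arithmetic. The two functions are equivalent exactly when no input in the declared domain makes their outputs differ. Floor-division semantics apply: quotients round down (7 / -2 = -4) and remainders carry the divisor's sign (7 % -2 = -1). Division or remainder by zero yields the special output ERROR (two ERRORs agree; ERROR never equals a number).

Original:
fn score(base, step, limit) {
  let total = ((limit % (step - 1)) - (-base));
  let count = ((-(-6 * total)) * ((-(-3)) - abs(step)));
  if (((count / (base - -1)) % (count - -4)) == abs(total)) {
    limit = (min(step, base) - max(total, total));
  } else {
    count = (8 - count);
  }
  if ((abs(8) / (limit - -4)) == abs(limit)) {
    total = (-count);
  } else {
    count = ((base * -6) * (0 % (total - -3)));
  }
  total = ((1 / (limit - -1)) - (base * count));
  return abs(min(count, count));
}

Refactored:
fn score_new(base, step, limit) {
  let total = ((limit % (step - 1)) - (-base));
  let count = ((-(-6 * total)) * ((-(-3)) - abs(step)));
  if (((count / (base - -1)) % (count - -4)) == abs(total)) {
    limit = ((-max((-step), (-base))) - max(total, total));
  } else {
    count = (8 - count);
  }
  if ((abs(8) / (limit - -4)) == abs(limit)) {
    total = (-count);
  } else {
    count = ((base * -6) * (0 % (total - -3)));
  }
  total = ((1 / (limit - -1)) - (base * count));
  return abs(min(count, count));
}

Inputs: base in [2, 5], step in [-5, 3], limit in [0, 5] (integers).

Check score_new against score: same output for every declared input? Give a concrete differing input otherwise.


Reading the diff, among the changes: min/max/abs usage differs.
As a probe, take base=3, step=-5, limit=2: score runs total becomes -1; next count becomes 12; next (((count / (base - -1)) % (count - -4)) == abs(total)) evaluates to false; next count becomes -4; next ((abs(8) / (limit - -4)) == abs(limit)) evaluates to false; next count becomes 0; next total becomes 0; next final value 0; score_new runs total becomes -1; next count becomes 12; next (((count / (base - -1)) % (count - -4)) == abs(total)) evaluates to false; next count becomes -4; next ((abs(8) / (limit - -4)) == abs(limit)) evaluates to false; next count becomes 0; next total becomes 0; next final value 0; both end at 0.
Every one of the 216 inputs gives matching results.
verdict: equivalent


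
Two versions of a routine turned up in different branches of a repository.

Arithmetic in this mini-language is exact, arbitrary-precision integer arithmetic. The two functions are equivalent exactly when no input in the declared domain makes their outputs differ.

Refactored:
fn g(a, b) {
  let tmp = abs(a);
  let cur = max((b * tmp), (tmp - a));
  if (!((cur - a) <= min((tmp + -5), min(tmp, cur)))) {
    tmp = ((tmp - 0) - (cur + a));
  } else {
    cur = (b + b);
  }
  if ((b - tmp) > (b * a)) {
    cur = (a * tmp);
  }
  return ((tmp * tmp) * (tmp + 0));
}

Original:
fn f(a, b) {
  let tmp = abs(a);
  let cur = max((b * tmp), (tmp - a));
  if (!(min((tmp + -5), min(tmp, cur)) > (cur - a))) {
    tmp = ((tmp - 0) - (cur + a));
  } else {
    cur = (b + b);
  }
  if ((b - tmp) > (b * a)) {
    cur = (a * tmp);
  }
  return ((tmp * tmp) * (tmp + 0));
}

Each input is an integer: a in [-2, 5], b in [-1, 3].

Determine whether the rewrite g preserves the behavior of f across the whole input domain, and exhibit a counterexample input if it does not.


These are not equivalent — on a=5, b=1 the outputs split (-125 vs 125).
f: tmp = 5; cur = 5; (!(min((tmp + -5), min(tmp, cur)) > (cur - a))) -> true; tmp = -5; ((b - tmp) > (b * a)) -> true; cur = -25; return -125
g: tmp = 5; cur = 5; (!((cur - a) <= min((tmp + -5), min(tmp, cur)))) -> false; cur = 2; ((b - tmp) > (b * a)) -> false; return 125
verdict: not equivalent; witness: a=5, b=1


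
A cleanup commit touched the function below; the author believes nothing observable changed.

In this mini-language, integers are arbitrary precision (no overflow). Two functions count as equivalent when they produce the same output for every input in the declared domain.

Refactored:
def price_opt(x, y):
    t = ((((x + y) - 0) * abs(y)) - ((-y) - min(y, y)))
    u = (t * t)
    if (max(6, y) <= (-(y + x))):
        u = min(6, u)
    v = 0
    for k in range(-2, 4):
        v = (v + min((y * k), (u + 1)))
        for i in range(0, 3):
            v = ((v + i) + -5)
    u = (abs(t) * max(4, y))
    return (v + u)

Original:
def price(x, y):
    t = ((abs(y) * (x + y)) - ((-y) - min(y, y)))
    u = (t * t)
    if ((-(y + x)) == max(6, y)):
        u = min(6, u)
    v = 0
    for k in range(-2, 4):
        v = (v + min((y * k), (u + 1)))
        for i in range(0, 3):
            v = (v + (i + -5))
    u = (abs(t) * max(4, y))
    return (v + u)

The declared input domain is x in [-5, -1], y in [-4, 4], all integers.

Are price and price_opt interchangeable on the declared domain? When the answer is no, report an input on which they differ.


Input x=-5, y=-4: 92 from price versus 91 from price_opt.
verdict: not equivalent; witness: x=-5, y=-4


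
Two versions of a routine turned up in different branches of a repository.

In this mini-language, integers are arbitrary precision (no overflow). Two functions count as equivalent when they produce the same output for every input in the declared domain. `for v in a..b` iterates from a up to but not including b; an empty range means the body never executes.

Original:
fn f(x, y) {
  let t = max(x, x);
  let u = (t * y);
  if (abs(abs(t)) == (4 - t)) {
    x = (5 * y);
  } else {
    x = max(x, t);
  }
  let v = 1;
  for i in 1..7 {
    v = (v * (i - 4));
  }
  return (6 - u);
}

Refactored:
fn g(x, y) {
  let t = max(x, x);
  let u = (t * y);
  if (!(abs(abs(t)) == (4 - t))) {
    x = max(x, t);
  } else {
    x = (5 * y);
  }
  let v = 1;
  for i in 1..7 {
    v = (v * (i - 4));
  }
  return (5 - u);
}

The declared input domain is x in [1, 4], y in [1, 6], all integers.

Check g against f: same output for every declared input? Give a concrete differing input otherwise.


Run the pair on x=1, y=1.
f: t becomes 1; next u becomes 1; next (abs(abs(t)) == (4 - t)) evaluates to false; next x becomes 1; next v becomes 1; next at i=1:; next v becomes -3; next at i=2:; next v becomes 6; next at i=3:; next v becomes -6; next at i=4:; next v becomes 0; next at i=5:; next v becomes 0; next at i=6:; next v becomes 0; next final value 5
g: t becomes 1; next u becomes 1; next (!(abs(abs(t)) == (4 - t))) evaluates to true; next x becomes 1; next v becomes 1; next at i=1:; next v becomes -3; next at i=2:; next v becomes 6; next at i=3:; next v becomes -6; next at i=4:; next v becomes 0; next at i=5:; next v becomes 0; next at i=6:; next v becomes 0; next final value 4
5 != 4, so the rewrite changes behavior.
verdict: not equivalent; witness: x=1, y=1


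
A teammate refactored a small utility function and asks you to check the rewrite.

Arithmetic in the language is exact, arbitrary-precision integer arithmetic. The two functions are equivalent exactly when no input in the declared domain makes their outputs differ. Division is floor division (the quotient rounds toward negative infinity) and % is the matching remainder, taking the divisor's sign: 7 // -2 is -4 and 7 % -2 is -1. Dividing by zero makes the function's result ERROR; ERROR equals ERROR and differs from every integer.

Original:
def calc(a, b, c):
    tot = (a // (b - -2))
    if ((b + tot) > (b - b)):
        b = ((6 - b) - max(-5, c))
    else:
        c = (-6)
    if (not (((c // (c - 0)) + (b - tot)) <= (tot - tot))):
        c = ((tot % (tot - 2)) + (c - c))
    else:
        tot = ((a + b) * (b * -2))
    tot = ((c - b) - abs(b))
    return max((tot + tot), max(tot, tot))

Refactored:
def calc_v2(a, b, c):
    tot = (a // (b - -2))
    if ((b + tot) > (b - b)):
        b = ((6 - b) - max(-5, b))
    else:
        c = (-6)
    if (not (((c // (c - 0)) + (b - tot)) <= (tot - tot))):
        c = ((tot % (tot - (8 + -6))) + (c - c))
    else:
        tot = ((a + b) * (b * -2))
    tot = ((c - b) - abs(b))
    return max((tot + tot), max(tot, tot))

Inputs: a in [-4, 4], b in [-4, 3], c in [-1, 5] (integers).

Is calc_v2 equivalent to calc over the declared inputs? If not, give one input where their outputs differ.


Take a=-4, b=-3, c=-1.
calc: tot becomes 4; next ((b + tot) > (b - b)) evaluates to true; next b becomes 10; next (not (((c // (c - 0)) + (b - tot)) <= (tot - tot))) evaluates to true; next c becomes 0; next tot becomes -20; next final value -20
calc_v2: tot becomes 4; next ((b + tot) > (b - b)) evaluates to true; next b becomes 12; next (not (((c // (c - 0)) + (b - tot)) <= (tot - tot))) evaluates to true; next c becomes 0; next tot becomes -24; next final value -24
-20 against -24: the behavior changed.
verdict: not equivalent; witness: a=-4, b=-3, c=-1


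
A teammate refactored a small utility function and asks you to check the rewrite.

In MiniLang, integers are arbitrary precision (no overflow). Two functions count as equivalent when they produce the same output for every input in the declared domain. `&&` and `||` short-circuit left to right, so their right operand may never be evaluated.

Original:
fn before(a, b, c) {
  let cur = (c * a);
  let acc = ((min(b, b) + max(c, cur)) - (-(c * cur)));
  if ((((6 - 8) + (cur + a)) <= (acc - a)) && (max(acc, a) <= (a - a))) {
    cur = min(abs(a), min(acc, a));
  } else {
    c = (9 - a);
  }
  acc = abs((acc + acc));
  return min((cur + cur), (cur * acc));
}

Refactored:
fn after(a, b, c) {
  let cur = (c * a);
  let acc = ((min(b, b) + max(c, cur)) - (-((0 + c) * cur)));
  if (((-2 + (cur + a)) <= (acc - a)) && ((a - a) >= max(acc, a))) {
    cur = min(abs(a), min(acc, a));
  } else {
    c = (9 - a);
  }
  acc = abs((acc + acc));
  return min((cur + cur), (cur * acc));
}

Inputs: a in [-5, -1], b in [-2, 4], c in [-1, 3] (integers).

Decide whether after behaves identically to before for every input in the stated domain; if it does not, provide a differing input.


This is a faithful refactor — comparison usage differs, arithmetic usage differs, constant usage differs, but the computed results match everywhere.
Spot check at a=-4, b=3, c=1 — before: cur := -4 | acc := 0 | ((((6 - 8) + (cur + a)) <= (acc - a)) && (max(acc, a) <= (a - a))): true | cur := -4 | acc := 0 | result -8. after: cur := -4 | acc := 0 | (((-2 + (cur + a)) <= (acc - a)) && ((a - a) >= max(acc, a))): true | cur := -4 | acc := 0 | result -8. Both give -8.
Checked all 175 inputs in the declared domain: the outputs agree on every one.
verdict: equivalent


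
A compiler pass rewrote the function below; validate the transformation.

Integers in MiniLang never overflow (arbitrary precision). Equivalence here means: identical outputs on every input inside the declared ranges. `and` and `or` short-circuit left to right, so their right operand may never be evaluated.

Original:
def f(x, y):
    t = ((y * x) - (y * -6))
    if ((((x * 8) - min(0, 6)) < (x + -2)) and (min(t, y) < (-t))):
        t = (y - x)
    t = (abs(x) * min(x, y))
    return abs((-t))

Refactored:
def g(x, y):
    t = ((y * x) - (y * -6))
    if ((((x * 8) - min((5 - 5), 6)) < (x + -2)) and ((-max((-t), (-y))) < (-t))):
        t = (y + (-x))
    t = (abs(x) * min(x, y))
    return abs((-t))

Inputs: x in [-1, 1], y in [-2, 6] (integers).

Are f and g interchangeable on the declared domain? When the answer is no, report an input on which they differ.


Comparing the listings, the differences include: constant usage differs, min/max/abs usage differs, arithmetic usage differs.
One worked example (x=0, y=5) — f: t = 30; ((((x * 8) - min(0, 6)) < (x + -2)) and (min(t, y) < (-t))) -> false; t = 0; return 0; g: t = 30; ((((x * 8) - min((5 - 5), 6)) < (x + -2)) and ((-max((-t), (-y))) < (-t))) -> false; t = 0; return 0; agreement on 0.
An exhaustive pass over the 27 declared inputs shows identical outputs.
verdict: equivalent


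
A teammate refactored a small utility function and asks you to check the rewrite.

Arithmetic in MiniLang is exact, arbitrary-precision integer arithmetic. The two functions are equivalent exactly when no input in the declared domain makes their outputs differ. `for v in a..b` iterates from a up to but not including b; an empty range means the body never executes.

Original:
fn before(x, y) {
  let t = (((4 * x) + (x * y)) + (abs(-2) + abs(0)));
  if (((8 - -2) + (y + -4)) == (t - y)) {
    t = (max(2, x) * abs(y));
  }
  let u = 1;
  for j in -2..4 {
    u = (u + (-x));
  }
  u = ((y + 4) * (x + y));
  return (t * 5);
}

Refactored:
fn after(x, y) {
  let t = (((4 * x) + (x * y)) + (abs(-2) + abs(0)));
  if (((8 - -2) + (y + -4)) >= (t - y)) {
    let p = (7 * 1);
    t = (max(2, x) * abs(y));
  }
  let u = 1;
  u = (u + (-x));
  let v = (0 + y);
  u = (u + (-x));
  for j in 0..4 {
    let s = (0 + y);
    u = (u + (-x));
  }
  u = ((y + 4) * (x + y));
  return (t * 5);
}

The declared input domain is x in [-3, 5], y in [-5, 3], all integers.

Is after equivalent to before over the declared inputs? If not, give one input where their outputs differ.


Input x=-3, y=-3: -5 from before versus 30 from after.
verdict: not equivalent; witness: x=-3, y=-3


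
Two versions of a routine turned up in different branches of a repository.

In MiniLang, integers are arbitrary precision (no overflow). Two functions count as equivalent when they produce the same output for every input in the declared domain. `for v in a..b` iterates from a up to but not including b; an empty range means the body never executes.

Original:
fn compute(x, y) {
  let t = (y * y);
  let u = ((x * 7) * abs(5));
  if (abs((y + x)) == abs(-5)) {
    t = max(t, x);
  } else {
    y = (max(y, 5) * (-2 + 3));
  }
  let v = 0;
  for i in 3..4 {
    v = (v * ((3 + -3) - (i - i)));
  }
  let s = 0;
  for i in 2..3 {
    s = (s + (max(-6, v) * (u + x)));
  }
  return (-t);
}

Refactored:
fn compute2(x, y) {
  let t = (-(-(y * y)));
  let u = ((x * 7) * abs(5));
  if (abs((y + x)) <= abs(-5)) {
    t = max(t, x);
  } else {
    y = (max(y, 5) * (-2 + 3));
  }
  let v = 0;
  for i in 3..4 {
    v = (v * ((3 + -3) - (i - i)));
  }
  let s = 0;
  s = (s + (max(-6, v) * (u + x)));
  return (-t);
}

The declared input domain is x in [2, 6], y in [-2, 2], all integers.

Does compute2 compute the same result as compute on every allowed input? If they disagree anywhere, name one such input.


x=2, y=-1 yields -1 from compute but -2 from compute2.
verdict: not equivalent; witness: x=2, y=-1


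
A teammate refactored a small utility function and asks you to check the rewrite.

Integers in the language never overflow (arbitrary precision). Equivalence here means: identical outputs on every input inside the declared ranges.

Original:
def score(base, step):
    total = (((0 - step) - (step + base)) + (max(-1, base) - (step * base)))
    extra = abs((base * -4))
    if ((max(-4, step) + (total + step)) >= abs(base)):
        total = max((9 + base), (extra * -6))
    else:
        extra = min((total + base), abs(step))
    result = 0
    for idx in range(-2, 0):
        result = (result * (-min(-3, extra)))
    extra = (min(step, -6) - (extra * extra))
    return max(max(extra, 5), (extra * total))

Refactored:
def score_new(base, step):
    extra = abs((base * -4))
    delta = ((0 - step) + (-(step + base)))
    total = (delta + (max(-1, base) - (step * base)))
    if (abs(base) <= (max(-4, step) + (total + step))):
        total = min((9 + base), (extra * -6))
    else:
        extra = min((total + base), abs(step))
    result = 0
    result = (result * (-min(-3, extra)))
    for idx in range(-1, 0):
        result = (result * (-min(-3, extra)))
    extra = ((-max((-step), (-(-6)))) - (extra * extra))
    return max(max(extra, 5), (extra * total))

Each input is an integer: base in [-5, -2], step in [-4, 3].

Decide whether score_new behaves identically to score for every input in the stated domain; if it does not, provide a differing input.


At base=-5, step=1: score gives 5, score_new gives 48720.
verdict: not equivalent; witness: base=-5, step=1


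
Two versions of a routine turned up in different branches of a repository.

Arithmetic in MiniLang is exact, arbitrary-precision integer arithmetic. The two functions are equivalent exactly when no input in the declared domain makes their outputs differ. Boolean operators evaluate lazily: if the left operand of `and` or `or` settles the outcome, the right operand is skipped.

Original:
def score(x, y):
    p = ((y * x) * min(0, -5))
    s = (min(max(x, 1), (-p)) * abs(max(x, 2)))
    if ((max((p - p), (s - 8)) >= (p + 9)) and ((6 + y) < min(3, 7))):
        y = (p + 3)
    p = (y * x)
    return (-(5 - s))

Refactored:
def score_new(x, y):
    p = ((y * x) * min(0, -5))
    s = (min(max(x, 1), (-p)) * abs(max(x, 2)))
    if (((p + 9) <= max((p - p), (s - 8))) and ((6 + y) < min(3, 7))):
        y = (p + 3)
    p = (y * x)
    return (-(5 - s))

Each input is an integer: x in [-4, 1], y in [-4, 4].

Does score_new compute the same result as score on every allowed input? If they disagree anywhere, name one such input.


Side by side, the visible changes include: comparison usage differs.
As a probe, take x=-3, y=2: score runs p = 30; s = -60; ((max((p - p), (s - 8)) >= (p + 9)) and ((6 + y) < min(3, 7))) -> false; p = -6; return -65; score_new runs p = 30; s = -60; (((p + 9) <= max((p - p), (s - 8))) and ((6 + y) < min(3, 7))) -> false; p = -6; return -65; both end at -65.
Every one of the 54 inputs gives matching results.
verdict: equivalent


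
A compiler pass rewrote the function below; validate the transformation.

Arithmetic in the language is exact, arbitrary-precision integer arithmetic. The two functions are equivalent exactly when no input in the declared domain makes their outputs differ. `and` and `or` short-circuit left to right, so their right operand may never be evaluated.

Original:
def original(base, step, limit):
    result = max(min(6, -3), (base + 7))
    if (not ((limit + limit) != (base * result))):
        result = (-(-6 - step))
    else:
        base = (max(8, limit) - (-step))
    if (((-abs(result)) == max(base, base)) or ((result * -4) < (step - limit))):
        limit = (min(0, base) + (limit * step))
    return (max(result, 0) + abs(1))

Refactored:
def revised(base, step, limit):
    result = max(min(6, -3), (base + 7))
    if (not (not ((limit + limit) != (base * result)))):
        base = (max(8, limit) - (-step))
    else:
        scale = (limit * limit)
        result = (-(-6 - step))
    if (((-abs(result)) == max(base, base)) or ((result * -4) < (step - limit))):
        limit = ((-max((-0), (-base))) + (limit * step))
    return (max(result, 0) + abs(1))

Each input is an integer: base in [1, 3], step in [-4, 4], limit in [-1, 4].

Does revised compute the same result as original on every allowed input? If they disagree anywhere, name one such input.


Equivalent — the differences include arithmetic usage differs, statement counts differ, local variable names differ, boolean connective usage differs, min/max/abs usage differs, yet no declared input distinguishes the two.
Tracing base=2, step=-4, limit=2: original: result = 9; (not ((limit + limit) != (base * result))) -> false; base = 4; (((-abs(result)) == max(base, base)) or ((result * -4) < (step - limit))) -> true; limit = -8; return 10 | revised: result = 9; (not (not ((limit + limit) != (base * result)))) -> true; base = 4; (((-abs(result)) == max(base, base)) or ((result * -4) < (step - limit))) -> true; limit = -8; return 10 — matching result 10.
An exhaustive pass over the 162 declared inputs shows identical outputs.
verdict: equivalent


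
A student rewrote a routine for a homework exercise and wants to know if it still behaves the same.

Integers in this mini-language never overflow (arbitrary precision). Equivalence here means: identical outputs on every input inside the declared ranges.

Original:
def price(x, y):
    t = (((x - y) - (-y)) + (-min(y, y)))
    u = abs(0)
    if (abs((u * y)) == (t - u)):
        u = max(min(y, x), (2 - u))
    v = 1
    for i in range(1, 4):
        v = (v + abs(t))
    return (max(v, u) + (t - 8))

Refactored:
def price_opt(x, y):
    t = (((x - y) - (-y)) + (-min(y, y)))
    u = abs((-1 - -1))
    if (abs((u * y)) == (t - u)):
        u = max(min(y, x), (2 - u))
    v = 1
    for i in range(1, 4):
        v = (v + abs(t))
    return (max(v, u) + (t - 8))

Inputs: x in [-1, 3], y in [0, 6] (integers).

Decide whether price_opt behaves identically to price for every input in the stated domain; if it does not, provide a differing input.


Behavior is preserved: although arithmetic usage differs, and constant usage differs, the outputs never diverge.
Tracing x=3, y=3: price: t := 0 | u := 0 | (abs((u * y)) == (t - u)): true | u := 3 | v := 1 | iter i=1: | v := 1 | iter i=2: | v := 1 | iter i=3: | v := 1 | result -5 | price_opt: t := 0 | u := 0 | (abs((u * y)) == (t - u)): true | u := 3 | v := 1 | iter i=1: | v := 1 | iter i=2: | v := 1 | iter i=3: | v := 1 | result -5 — matching result -5.
Across all 35 domain points the two functions coincide.
verdict: equivalent


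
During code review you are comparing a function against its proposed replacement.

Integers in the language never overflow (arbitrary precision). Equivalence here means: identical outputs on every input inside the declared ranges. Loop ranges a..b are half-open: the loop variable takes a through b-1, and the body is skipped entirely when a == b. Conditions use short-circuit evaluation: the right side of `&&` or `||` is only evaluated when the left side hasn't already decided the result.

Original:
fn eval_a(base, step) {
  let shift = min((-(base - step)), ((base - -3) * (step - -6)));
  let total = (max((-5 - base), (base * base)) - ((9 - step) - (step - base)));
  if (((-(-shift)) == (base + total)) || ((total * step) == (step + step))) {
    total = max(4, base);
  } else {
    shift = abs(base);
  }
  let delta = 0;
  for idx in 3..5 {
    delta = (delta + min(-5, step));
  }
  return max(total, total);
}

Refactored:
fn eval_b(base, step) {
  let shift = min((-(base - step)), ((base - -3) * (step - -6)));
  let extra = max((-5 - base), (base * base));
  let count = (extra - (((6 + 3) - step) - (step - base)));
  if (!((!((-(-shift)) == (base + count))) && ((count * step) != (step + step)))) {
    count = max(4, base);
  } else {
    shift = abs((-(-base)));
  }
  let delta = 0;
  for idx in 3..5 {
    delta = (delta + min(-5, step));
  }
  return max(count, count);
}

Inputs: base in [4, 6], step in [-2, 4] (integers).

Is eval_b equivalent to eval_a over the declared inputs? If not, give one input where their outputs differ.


Although boolean connective usage differs; and local variable names differ; and comparison usage differs; and arithmetic usage differs; and statement counts differ; and constant usage differs, 21/21 inputs agree.
verdict: equivalent


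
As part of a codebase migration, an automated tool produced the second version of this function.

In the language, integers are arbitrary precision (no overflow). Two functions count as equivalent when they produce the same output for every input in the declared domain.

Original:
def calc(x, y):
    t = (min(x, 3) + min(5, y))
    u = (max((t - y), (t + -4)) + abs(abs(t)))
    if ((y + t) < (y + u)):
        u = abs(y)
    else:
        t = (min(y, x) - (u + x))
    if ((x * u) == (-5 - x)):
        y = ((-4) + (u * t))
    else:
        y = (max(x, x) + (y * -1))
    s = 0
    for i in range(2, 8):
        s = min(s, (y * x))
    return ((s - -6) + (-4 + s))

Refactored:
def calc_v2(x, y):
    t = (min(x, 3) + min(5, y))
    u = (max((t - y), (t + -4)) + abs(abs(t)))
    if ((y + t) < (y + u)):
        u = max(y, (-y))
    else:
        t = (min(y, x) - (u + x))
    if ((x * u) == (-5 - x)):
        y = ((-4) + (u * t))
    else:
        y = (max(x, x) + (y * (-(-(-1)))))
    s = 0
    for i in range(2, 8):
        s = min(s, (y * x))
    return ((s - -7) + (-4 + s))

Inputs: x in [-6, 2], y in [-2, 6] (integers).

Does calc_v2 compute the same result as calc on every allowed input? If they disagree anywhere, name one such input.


At x=-6, y=-2: calc gives 2, calc_v2 gives 3.
verdict: not equivalent; witness: x=-6, y=-2


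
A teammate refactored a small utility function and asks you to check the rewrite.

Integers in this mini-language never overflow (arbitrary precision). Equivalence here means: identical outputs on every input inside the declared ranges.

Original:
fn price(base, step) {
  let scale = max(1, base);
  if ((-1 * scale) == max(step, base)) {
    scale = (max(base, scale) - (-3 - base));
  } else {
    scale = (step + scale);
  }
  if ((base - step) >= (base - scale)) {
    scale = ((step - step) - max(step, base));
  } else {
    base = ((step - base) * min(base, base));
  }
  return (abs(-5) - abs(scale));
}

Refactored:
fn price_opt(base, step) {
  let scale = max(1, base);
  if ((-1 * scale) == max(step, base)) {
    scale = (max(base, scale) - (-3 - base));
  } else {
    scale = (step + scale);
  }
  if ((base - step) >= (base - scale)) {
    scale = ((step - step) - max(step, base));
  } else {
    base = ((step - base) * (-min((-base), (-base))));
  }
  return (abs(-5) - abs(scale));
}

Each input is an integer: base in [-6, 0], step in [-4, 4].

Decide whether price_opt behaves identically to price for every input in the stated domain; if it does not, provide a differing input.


Whatever the rewrite altered, no input in the stated domain can expose a difference.
One worked example (base=-4, step=-3) — price: scale := 1 | ((-1 * scale) == max(step, base)): false | scale := -2 | ((base - step) >= (base - scale)): true | scale := 3 | result 2; price_opt: scale := 1 | ((-1 * scale) == max(step, base)): false | scale := -2 | ((base - step) >= (base - scale)): true | scale := 3 | result 2; agreement on 2.
Every one of the 63 inputs gives matching results.
verdict: equivalent
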